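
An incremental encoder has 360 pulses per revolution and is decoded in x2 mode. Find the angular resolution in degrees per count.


resolution = 360 / (PPR * 2) = 360 / 720 = 0.5000

0.5000 degrees


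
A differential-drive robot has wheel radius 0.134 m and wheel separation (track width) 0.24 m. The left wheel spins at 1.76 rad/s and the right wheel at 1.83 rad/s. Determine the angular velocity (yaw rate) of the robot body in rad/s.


omega = r*(wR - wL)/L = 0.134*(1.83 - (1.76))/0.24 = 0.0391

0.0391 rad/s


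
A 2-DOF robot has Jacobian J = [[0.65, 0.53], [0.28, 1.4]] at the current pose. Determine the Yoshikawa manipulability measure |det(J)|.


det(J) = 0.65*1.4 - (0.53)*(0.28) = 0.7616
|det(J)| = 0.7616

0.7616


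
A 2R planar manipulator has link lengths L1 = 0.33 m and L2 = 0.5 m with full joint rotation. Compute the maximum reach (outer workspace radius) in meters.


r_max = L1 + L2 = 0.33 + 0.5 = 0.8300

0.8300 m


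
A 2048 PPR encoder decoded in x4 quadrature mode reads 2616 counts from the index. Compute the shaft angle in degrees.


angle = counts * 360 / (PPR*4) = 2616 * 360 / 8192 = 114.9609

114.9609 degrees


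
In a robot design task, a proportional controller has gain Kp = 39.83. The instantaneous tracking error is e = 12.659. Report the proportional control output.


u_P = Kp * e = 39.83 * 12.659 = 504.2080

504.2080


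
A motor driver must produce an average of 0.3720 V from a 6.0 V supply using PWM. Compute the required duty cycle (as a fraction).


D = V_avg/V_supply = 0.3720/6.0 = 0.0620

0.0620


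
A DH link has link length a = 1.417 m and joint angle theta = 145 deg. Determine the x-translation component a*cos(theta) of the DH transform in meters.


a*cos(theta) = 1.417*cos(145 deg) = -1.1607

-1.1607 m


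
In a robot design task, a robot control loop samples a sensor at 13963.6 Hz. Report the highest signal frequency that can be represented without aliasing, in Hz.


f_max = f_s/2 = 13963.6/2 = 6981.8000

6981.8000 Hz


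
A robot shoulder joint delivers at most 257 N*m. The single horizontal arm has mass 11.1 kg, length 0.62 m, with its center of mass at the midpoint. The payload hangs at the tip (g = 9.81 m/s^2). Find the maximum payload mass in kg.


tau_arm = m_arm*g*(L/2) = 11.1*9.81*0.62/2 = 33.7562 N*m
tau_payload = tau_max - tau_arm = 257 - 33.7562 = 223.2438
m_payload = tau_payload / (g*L) = 223.2438 / (9.81*0.62) = 36.7044

36.7044 kg


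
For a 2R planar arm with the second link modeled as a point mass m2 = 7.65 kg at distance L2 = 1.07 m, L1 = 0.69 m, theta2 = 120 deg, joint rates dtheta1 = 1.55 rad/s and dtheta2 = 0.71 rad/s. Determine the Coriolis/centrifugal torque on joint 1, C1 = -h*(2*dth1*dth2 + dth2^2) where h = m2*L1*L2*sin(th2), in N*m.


h = m2*L1*L2*sin(th2) = 7.65*0.69*1.07*sin(120 deg) = 4.891307
C1 = -h*(2*1.55*0.71 + 0.71^2) = -4.891307*2.7051 = -13.2315

-13.2315 N*m


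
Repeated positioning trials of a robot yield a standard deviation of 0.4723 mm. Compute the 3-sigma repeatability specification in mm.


repeatability = 3*sigma = 3*0.4723 = 1.4169

1.4169 mm


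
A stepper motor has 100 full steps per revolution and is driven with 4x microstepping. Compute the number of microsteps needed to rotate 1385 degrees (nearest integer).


step_size = 360/(100*4) = 360/400 = 0.900000 deg
n = 1385/(360/400) = 1385*400/360 = 1538.8889 -> 1539

1539 steps


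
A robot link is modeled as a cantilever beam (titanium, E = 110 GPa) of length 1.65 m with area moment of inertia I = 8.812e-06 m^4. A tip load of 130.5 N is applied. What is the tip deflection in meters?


delta = F*L^3/(3*E*I) = 130.5*1.65^3/(3*1.100e+11*8.812e-06)
      = 586.2223125/2907960 = 2.0159e-04

2.0159e-04 m


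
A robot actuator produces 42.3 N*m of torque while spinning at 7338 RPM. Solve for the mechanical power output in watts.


omega = 7338 * 2*pi/60 = 768.433563 rad/s
P = tau * omega = 42.3 * 768.433563 = 32504.7397

32504.7397 W


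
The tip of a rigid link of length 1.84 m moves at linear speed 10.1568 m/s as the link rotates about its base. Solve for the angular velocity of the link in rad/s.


omega = v / L = 10.1568 / 1.84 = 5.5200

5.5200 rad/s


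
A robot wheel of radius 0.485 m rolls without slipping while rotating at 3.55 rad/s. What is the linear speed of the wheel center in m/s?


v = omega * r = 3.55 * 0.485 = 1.7217

1.7217 m/s


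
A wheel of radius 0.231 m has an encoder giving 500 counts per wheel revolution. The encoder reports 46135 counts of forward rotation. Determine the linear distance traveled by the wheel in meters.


revs = 46135/500 = 92.270000
d = revs * 2*pi*r = 92.270000 * 2*pi*0.231 = 133.9221

133.9221 m


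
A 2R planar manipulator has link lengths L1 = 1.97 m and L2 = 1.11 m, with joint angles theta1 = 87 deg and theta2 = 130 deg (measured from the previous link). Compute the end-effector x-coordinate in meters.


x = L1*cos(th1) + L2*cos(th1+th2) = 1.97*cos(87 deg) + 1.11*cos(217 deg) = -0.7834

-0.7834 m


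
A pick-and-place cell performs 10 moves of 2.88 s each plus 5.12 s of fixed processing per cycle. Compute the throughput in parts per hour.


T_cycle = 10*2.88 + 5.12 = 33.9200 s
rate = 3600/T = 106.1321

106.1321 parts/hour


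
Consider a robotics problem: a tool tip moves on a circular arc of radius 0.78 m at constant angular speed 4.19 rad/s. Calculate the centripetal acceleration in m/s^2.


a_c = omega^2 * r = 4.19^2 * 0.78 = 13.6938

13.6938 m/s^2


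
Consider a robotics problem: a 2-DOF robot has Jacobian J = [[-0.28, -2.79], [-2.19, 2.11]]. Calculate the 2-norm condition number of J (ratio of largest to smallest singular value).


JJ^T eigenvalues: trace(JJ^T) = 17.1107, det(JJ^T) = det(J)^2 = 44.90206081
s_max^2 = (17.1107 + sqrt(113.16781125))/2 = 13.87436803
s_min^2 = (17.1107 - sqrt(113.16781125))/2 = 3.23633197
kappa = s_max/s_min = sqrt(13.87436803/3.23633197) = 2.0705

2.0705


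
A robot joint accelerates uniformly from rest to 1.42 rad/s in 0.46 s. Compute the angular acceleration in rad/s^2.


alpha = delta_omega / t = 1.42 / 0.46 = 3.0870

3.0870 rad/s^2


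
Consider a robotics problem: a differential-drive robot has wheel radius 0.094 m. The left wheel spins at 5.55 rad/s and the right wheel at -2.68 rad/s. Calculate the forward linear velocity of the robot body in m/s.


v = r*(wR + wL)/2 = 0.094*(-2.68 + 5.55)/2 = 0.1349

0.1349 m/s


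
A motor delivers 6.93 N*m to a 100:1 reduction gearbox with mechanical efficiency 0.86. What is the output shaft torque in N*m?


tau_out = tau_in * N * eta = 6.93 * 100 * 0.86 = 595.9800

595.9800 N*m


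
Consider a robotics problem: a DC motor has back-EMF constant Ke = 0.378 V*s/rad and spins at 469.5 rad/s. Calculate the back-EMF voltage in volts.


V_emf = Ke * omega = 0.378*469.5 = 177.4710

177.4710 V


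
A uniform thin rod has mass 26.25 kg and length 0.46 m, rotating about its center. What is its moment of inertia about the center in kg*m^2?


I = (1/12)*m*L^2 = (1/12)*26.25*0.46^2 = 0.4629

0.4629 kg*m^2


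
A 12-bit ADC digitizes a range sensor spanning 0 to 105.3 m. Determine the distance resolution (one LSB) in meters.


res = range / 2^n = 105.3/2^12 = 105.3/4096 = 0.0257

0.0257 m


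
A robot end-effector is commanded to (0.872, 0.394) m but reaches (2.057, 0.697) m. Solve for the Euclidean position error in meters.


dx = 2.057 - (0.872) = 1.1850, dy = 0.697 - (0.394) = 0.3030
err = sqrt(1.404225 + 0.091809) = 1.2231

1.2231 m


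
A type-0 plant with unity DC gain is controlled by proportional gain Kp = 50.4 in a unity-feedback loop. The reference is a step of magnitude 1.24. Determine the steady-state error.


e_ss = R/(1 + Kp) = 1.24/(1 + 50.4) = 1.24/51.4000 = 0.0241

0.0241


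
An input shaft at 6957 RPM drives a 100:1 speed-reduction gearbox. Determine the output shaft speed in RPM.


omega_out = omega_in / N = 6957 / 100 = 69.5700

69.5700 RPM


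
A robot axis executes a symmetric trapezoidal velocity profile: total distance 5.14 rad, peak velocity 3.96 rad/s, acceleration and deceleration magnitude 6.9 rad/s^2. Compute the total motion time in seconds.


t_acc = v/a = 3.96/6.9 = 0.573913 s
d_acc = v^2/(2a) = 1.136348 rad (each ramp)
d_cruise = 5.14 - 2*1.136348 = 2.867304 rad
t_cruise = 2.867304/3.96 = 0.724067 s
t_total = 2*0.573913 + 0.724067 = 1.8719

1.8719 s


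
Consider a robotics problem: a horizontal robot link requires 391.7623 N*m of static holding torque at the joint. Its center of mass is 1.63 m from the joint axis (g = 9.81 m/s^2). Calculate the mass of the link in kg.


m = tau / (g*L) = 391.7623 / (9.81 * 1.63) = 24.5000

24.5000 kg


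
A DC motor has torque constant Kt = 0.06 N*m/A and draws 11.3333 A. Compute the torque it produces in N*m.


tau = Kt * I = 0.06*11.3333 = 0.6800

0.6800 N*m


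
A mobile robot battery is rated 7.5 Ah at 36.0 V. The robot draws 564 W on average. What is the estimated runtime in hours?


E = 7.5*36.0 = 270.0000 Wh
t = E/P = 270.0000/564 = 0.4787

0.4787 hours


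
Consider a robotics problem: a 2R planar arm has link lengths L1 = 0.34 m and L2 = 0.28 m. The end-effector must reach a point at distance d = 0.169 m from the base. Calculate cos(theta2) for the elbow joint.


cos(th2) = (d^2 - L1^2 - L2^2)/(2*L1*L2) = (0.169^2 - 0.34^2 - 0.28^2)/(2*0.34*0.28) = -0.8689

-0.8689


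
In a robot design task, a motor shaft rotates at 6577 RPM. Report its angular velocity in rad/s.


omega = 6577 * 2*pi/60 = 688.7418

688.7418 rad/s


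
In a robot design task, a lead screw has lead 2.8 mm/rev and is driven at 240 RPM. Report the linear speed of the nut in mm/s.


v = lead * (RPM/60) = 2.8*240/60 = 11.2000

11.2000 mm/s


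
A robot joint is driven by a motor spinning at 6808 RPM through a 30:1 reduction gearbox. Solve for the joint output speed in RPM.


omega_joint = omega_motor / N = 6808 / 30 = 226.9333

226.9333 RPM


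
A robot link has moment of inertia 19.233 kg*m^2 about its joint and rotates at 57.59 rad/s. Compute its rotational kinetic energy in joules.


KE = (1/2)*I*omega^2 = 0.5*19.233*57.59^2 = 31894.1618

31894.1618 J


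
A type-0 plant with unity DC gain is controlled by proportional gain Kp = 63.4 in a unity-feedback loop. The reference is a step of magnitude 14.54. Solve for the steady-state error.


e_ss = R/(1 + Kp) = 14.54/(1 + 63.4) = 14.54/64.4000 = 0.2258

0.2258


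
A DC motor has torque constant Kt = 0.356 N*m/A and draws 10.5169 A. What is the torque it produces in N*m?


tau = Kt * I = 0.356*10.5169 = 3.7440

3.7440 N*m


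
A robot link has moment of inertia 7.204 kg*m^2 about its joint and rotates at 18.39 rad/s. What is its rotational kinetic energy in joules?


KE = (1/2)*I*omega^2 = 0.5*7.204*18.39^2 = 1218.1679

1218.1679 J


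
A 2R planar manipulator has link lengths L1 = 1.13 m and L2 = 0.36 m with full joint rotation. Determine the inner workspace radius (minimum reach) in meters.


r_min = |L1 - L2| = |1.13 - 0.36| = 0.7700

0.7700 m


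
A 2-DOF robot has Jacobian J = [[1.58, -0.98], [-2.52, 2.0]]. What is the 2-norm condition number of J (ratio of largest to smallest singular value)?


JJ^T eigenvalues: trace(JJ^T) = 13.8072, det(JJ^T) = det(J)^2 = 0.47665216
s_max^2 = (13.8072 + sqrt(188.73216320))/2 = 13.77259125
s_min^2 = (13.8072 - sqrt(188.73216320))/2 = 0.03460875
kappa = s_max/s_min = sqrt(13.77259125/0.03460875) = 19.9487

19.9487


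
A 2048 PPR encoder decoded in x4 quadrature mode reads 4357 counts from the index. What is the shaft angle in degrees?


angle = counts * 360 / (PPR*4) = 4357 * 360 / 8192 = 191.4697

191.4697 degrees


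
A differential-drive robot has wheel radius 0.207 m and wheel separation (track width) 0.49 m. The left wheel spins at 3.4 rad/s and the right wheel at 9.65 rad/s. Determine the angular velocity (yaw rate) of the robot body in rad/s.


omega = r*(wR - wL)/L = 0.207*(9.65 - (3.4))/0.49 = 2.6403

2.6403 rad/s


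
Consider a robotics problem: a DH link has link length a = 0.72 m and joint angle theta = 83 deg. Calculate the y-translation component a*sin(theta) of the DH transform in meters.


a*sin(theta) = 0.72*sin(83 deg) = 0.7146

0.7146 m


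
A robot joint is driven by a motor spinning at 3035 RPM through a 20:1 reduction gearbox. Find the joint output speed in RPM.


omega_joint = omega_motor / N = 3035 / 20 = 151.7500

151.7500 RPM


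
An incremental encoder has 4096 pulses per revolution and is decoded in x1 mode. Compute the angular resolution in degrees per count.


resolution = 360 / (PPR * 1) = 360 / 4096 = 0.0879

0.0879 degrees


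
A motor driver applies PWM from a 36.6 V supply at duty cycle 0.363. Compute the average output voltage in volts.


V_avg = V_supply * D = 36.6*0.363 = 13.2858

13.2858 V


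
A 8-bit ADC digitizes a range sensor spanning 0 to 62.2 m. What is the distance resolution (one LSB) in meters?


res = range / 2^n = 62.2/2^8 = 62.2/256 = 0.2430

0.2430 m


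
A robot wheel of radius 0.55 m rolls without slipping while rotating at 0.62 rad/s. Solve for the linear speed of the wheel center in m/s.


v = omega * r = 0.62 * 0.55 = 0.3410

0.3410 m/s


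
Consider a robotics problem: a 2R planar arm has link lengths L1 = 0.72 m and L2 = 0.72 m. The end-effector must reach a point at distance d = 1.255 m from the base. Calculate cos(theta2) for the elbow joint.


cos(th2) = (d^2 - L1^2 - L2^2)/(2*L1*L2) = (1.255^2 - 0.72^2 - 0.72^2)/(2*0.72*0.72) = 0.5191

0.5191


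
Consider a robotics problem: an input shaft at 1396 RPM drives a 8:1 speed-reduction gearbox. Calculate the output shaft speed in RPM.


omega_out = omega_in / N = 1396 / 8 = 174.5000

174.5000 RPM


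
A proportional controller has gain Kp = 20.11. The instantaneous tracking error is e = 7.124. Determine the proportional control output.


u_P = Kp * e = 20.11 * 7.124 = 143.2636

143.2636


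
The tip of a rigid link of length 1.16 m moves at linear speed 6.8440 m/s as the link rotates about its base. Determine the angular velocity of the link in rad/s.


omega = v / L = 6.8440 / 1.16 = 5.9000

5.9000 rad/s


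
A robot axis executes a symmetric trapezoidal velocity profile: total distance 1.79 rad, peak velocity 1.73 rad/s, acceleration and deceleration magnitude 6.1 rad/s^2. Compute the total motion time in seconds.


t_acc = v/a = 1.73/6.1 = 0.283607 s
d_acc = v^2/(2a) = 0.245320 rad (each ramp)
d_cruise = 1.79 - 2*0.245320 = 1.299360 rad
t_cruise = 1.299360/1.73 = 0.751075 s
t_total = 2*0.283607 + 0.751075 = 1.3183

1.3183 s


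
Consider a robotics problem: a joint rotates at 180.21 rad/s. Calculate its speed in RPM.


RPM = 180.21 * 60/(2*pi) = 1720.8787

1720.8787 RPM


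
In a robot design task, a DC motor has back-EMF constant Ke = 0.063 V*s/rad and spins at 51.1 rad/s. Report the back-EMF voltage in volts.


V_emf = Ke * omega = 0.063*51.1 = 3.2193

3.2193 V


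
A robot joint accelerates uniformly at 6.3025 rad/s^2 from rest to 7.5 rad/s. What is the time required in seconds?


t = delta_omega / alpha = 7.5 / 6.3025 = 1.1900

1.1900 s


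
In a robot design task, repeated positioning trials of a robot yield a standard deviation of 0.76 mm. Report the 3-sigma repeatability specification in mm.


repeatability = 3*sigma = 3*0.76 = 2.2800

2.2800 mm


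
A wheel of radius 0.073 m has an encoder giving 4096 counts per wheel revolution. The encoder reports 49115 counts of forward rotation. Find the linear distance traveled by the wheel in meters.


revs = 49115/4096 = 11.990967
d = revs * 2*pi*r = 11.990967 * 2*pi*0.073 = 5.4999

5.4999 m


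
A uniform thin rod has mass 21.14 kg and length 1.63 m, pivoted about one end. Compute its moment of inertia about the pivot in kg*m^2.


I = (1/3)*m*L^2 = (1/3)*21.14*1.63^2 = 18.7223

18.7223 kg*m^2


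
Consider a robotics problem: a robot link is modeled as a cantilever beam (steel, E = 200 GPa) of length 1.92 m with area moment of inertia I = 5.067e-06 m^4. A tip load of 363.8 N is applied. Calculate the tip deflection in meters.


delta = F*L^3/(3*E*I) = 363.8*1.92^3/(3*2.000e+11*5.067e-06)
      = 2574.9356544/3040200 = 8.4696e-04

8.4696e-04 m


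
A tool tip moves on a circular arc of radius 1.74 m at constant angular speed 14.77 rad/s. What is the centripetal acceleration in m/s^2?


a_c = omega^2 * r = 14.77^2 * 1.74 = 379.5860

379.5860 m/s^2


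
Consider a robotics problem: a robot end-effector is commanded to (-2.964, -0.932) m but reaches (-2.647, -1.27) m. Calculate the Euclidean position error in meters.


dx = -2.647 - (-2.964) = 0.3170, dy = -1.27 - (-0.932) = -0.3380
err = sqrt(0.100489 + 0.114244) = 0.4634

0.4634 m


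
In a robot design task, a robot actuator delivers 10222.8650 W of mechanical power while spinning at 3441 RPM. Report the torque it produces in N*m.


omega = 3441 * 2*pi/60 = 360.340677 rad/s
tau = P / omega = 10222.8650 / 360.340677 = 28.3700

28.3700 N*m


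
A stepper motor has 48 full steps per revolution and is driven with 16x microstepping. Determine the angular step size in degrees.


step = 360/(48*16) = 360/768 = 0.4688

0.4688 degrees


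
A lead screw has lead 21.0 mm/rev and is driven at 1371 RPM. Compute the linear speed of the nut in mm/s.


v = lead * (RPM/60) = 21.0*1371/60 = 479.8500

479.8500 mm/s


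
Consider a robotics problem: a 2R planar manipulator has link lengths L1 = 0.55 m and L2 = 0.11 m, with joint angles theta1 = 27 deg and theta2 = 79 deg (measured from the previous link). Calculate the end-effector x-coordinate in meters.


x = L1*cos(th1) + L2*cos(th1+th2) = 0.55*cos(27 deg) + 0.11*cos(106 deg) = 0.4597

0.4597 m


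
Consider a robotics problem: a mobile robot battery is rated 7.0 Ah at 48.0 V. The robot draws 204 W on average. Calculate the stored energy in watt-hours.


E = capacity * V = 7.0*48.0 = 336.0000

336.0000 Wh


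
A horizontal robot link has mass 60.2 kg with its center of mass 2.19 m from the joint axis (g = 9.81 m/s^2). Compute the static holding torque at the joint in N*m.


tau = m*g*L = 60.2 * 9.81 * 2.19 = 1293.3308

1293.3308 N*m


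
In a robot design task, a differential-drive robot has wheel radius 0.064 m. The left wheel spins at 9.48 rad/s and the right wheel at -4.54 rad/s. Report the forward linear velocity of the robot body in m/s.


v = r*(wR + wL)/2 = 0.064*(-4.54 + 9.48)/2 = 0.1581

0.1581 m/s


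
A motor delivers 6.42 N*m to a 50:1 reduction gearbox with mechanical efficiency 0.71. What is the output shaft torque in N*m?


tau_out = tau_in * N * eta = 6.42 * 50 * 0.71 = 227.9100

227.9100 N*m


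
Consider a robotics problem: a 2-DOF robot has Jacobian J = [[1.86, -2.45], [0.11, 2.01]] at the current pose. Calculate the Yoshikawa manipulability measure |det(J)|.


det(J) = 1.86*2.01 - (-2.45)*(0.11) = 4.0081
|det(J)| = 4.0081

4.0081


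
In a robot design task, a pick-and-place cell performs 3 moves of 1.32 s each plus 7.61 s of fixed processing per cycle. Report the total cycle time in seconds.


T = 3*1.32 + 7.61 = 11.5700

11.5700 s


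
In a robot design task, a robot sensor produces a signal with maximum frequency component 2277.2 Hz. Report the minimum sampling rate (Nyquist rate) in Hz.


f_s,min = 2*f_max = 2*2277.2 = 4554.4000

4554.4000 Hz


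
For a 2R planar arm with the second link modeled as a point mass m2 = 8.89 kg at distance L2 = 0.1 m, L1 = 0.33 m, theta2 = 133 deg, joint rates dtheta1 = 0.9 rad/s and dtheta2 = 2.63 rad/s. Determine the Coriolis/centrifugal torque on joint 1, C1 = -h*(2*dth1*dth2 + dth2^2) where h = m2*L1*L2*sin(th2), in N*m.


h = m2*L1*L2*sin(th2) = 8.89*0.33*0.1*sin(133 deg) = 0.214557
C1 = -h*(2*0.9*2.63 + 2.63^2) = -0.214557*11.6509 = -2.4998

-2.4998 N*m


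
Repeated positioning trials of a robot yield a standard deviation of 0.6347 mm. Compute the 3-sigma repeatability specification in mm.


repeatability = 3*sigma = 3*0.6347 = 1.9041

1.9041 mm


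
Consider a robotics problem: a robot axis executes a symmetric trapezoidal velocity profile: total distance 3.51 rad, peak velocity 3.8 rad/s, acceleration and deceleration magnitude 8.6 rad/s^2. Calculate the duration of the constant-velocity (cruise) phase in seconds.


t_acc = v/a = 0.441860 s, d_acc = v^2/(2a) = 0.839535 rad each
d_cruise = 3.51 - 2*0.839535 = 1.830930 rad
t_cruise = d_cruise/v = 1.830930/3.8 = 0.4818

0.4818 s


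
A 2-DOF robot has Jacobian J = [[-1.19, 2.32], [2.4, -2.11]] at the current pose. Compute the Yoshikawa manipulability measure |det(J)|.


det(J) = -1.19*-2.11 - (2.32)*(2.4) = -3.0571
|det(J)| = 3.0571

3.0571


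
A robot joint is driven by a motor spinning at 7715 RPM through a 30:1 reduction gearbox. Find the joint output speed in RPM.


omega_joint = omega_motor / N = 7715 / 30 = 257.1667

257.1667 RPM


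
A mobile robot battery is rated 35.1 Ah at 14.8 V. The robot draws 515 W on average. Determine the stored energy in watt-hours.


E = capacity * V = 35.1*14.8 = 519.4800

519.4800 Wh


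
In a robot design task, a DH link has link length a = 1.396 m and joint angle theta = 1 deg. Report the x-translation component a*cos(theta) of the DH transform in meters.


a*cos(theta) = 1.396*cos(1 deg) = 1.3958

1.3958 m


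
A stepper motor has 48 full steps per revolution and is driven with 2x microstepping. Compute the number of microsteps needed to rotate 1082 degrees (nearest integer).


step_size = 360/(48*2) = 360/96 = 3.750000 deg
n = 1082/(360/96) = 1082*96/360 = 288.5333 -> 289

289 steps


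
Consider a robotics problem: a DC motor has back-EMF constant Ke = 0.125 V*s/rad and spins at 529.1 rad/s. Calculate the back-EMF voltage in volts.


V_emf = Ke * omega = 0.125*529.1 = 66.1375

66.1375 V


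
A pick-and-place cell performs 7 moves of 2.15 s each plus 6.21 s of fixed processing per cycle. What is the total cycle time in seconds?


T = 7*2.15 + 6.21 = 21.2600

21.2600 s


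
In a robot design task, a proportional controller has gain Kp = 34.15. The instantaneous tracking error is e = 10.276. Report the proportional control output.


u_P = Kp * e = 34.15 * 10.276 = 350.9254

350.9254


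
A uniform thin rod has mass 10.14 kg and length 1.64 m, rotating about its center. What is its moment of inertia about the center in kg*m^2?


I = (1/12)*m*L^2 = (1/12)*10.14*1.64^2 = 2.2727

2.2727 kg*m^2


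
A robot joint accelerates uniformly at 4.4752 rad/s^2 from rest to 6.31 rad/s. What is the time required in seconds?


t = delta_omega / alpha = 6.31 / 4.4752 = 1.4100

1.4100 s


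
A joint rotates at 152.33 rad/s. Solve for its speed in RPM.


RPM = 152.33 * 60/(2*pi) = 1454.6443

1454.6443 RPM


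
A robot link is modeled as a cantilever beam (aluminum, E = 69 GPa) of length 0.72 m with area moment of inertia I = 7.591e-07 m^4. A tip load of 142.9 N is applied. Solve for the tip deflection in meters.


delta = F*L^3/(3*E*I) = 142.9*0.72^3/(3*6.900e+10*7.591e-07)
      = 53.3371392/157133.7 = 3.3944e-04

3.3944e-04 m


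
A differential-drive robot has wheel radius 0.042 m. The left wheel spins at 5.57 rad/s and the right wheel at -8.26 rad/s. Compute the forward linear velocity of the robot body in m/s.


v = r*(wR + wL)/2 = 0.042*(-8.26 + 5.57)/2 = -0.0565

-0.0565 m/s


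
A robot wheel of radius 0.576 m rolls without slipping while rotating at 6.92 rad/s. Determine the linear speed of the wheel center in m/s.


v = omega * r = 6.92 * 0.576 = 3.9859

3.9859 m/s


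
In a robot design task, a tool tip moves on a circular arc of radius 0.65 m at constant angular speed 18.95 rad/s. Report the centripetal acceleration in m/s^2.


a_c = omega^2 * r = 18.95^2 * 0.65 = 233.4166

233.4166 m/s^2


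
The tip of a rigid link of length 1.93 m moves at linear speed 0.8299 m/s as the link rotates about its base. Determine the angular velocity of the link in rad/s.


omega = v / L = 0.8299 / 1.93 = 0.4300

0.4300 rad/s


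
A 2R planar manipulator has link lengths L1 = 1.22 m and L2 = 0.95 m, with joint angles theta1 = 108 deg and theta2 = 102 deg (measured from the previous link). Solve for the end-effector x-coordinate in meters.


x = L1*cos(th1) + L2*cos(th1+th2) = 1.22*cos(108 deg) + 0.95*cos(210 deg) = -1.1997

-1.1997 m


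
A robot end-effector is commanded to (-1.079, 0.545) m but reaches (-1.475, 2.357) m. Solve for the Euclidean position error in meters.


dx = -1.475 - (-1.079) = -0.3960, dy = 2.357 - (0.545) = 1.8120
err = sqrt(0.156816 + 3.283344) = 1.8548

1.8548 m


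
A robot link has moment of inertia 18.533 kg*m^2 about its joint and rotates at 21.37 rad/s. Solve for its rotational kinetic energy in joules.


KE = (1/2)*I*omega^2 = 0.5*18.533*21.37^2 = 4231.7965

4231.7965 J


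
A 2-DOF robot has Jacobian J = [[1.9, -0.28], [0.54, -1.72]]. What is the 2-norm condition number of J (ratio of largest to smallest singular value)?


JJ^T eigenvalues: trace(JJ^T) = 6.9384, det(JJ^T) = det(J)^2 = 9.71444224
s_max^2 = (6.9384 + sqrt(9.28362560))/2 = 4.99265213
s_min^2 = (6.9384 - sqrt(9.28362560))/2 = 1.94574787
kappa = s_max/s_min = sqrt(4.99265213/1.94574787) = 1.6019

1.6019


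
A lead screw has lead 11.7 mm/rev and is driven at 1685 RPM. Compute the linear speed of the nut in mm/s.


v = lead * (RPM/60) = 11.7*1685/60 = 328.5750

328.5750 mm/s


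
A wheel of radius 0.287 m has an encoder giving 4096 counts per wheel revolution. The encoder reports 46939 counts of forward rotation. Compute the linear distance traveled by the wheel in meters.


revs = 46939/4096 = 11.459717
d = revs * 2*pi*r = 11.459717 * 2*pi*0.287 = 20.6650

20.6650 m


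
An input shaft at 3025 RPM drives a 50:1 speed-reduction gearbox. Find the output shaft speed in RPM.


omega_out = omega_in / N = 3025 / 50 = 60.5000

60.5000 RPM


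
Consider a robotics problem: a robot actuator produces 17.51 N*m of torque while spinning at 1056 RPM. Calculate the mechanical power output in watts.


omega = 1056 * 2*pi/60 = 110.584061 rad/s
P = tau * omega = 17.51 * 110.584061 = 1936.3269

1936.3269 W


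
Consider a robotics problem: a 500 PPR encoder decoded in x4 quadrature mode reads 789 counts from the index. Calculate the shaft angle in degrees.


angle = counts * 360 / (PPR*4) = 789 * 360 / 2000 = 142.0200

142.0200 degrees


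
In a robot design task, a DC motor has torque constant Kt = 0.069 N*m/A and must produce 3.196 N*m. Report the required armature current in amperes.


I = tau / Kt = 3.196/0.069 = 46.3188

46.3188 A


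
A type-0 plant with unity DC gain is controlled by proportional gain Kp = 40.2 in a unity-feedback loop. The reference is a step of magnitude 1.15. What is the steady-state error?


e_ss = R/(1 + Kp) = 1.15/(1 + 40.2) = 1.15/41.2000 = 0.0279

0.0279


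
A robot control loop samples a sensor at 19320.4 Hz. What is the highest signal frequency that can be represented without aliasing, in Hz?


f_max = f_s/2 = 19320.4/2 = 9660.2000

9660.2000 Hz


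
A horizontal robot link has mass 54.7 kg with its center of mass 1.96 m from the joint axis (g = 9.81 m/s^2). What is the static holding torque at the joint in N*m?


tau = m*g*L = 54.7 * 9.81 * 1.96 = 1051.7497

1051.7497 N*m


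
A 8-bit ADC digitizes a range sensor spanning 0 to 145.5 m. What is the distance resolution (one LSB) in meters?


res = range / 2^n = 145.5/2^8 = 145.5/256 = 0.5684

0.5684 m


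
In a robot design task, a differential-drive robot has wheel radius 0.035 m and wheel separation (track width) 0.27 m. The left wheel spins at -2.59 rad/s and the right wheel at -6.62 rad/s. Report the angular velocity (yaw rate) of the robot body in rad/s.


omega = r*(wR - wL)/L = 0.035*(-6.62 - (-2.59))/0.27 = -0.5224

-0.5224 rad/s


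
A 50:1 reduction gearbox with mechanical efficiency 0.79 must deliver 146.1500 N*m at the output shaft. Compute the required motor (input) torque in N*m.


tau_in = tau_out / (N * eta) = 146.1500 / (50 * 0.79) = 3.7000

3.7000 N*m


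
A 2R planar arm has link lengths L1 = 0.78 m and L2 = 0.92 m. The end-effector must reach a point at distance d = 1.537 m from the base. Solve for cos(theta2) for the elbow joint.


cos(th2) = (d^2 - L1^2 - L2^2)/(2*L1*L2) = (1.537^2 - 0.78^2 - 0.92^2)/(2*0.78*0.92) = 0.6324

0.6324


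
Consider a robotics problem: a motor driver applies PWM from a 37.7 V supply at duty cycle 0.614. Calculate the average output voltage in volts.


V_avg = V_supply * D = 37.7*0.614 = 23.1478

23.1478 V


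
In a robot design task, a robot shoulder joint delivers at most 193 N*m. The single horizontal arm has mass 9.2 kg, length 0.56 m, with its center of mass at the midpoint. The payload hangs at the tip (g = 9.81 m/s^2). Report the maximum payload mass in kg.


tau_arm = m_arm*g*(L/2) = 9.2*9.81*0.56/2 = 25.2706 N*m
tau_payload = tau_max - tau_arm = 193 - 25.2706 = 167.7294
m_payload = tau_payload / (g*L) = 167.7294 / (9.81*0.56) = 30.5318

30.5318 kg


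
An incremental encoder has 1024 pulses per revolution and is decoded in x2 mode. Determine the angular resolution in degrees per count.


resolution = 360 / (PPR * 2) = 360 / 2048 = 0.1758

0.1758 degrees


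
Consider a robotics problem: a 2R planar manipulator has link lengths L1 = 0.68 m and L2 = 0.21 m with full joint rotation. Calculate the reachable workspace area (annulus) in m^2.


r_max = L1 + L2 = 0.8900, r_min = |L1 - L2| = 0.4700
A = pi*(r_max^2 - r_min^2) = pi*(0.7921 - 0.2209) = 1.7945

1.7945 m^2


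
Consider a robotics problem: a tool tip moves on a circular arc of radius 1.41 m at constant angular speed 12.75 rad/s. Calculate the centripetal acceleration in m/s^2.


a_c = omega^2 * r = 12.75^2 * 1.41 = 229.2131

229.2131 m/s^2


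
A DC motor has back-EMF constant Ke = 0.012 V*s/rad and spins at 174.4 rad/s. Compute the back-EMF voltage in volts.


V_emf = Ke * omega = 0.012*174.4 = 2.0928

2.0928 V


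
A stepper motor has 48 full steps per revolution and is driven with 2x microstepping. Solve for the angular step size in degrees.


step = 360/(48*2) = 360/96 = 3.7500

3.7500 degrees


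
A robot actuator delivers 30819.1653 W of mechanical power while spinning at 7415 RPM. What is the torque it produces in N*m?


omega = 7415 * 2*pi/60 = 776.496984 rad/s
tau = P / omega = 30819.1653 / 776.496984 = 39.6900

39.6900 N*m


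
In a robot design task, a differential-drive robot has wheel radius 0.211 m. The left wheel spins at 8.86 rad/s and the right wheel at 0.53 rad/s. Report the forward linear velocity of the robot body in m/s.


v = r*(wR + wL)/2 = 0.211*(0.53 + 8.86)/2 = 0.9906

0.9906 m/s


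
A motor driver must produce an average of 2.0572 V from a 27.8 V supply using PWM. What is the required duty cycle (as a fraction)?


D = V_avg/V_supply = 2.0572/27.8 = 0.0740

0.0740


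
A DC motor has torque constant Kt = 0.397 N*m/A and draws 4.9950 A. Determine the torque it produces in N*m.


tau = Kt * I = 0.397*4.9950 = 1.9830

1.9830 N*m


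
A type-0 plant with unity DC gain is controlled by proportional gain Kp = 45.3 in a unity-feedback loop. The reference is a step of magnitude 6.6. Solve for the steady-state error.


e_ss = R/(1 + Kp) = 6.6/(1 + 45.3) = 6.6/46.3000 = 0.1425

0.1425


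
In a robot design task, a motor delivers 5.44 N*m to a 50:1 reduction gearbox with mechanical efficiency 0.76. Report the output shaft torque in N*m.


tau_out = tau_in * N * eta = 5.44 * 50 * 0.76 = 206.7200

206.7200 N*m


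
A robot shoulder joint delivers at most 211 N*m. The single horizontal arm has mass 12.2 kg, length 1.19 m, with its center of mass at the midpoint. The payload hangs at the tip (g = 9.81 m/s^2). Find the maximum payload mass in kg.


tau_arm = m_arm*g*(L/2) = 12.2*9.81*1.19/2 = 71.2108 N*m
tau_payload = tau_max - tau_arm = 211 - 71.2108 = 139.7892
m_payload = tau_payload / (g*L) = 139.7892 / (9.81*1.19) = 11.9745

11.9745 kg


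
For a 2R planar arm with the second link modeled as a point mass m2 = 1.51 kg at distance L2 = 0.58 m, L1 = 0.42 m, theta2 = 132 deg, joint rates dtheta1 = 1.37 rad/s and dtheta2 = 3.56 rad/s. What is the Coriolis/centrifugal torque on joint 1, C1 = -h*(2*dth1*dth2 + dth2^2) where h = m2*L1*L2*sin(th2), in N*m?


h = m2*L1*L2*sin(th2) = 1.51*0.42*0.58*sin(132 deg) = 0.273355
C1 = -h*(2*1.37*3.56 + 3.56^2) = -0.273355*22.4280 = -6.1308

-6.1308 N*m


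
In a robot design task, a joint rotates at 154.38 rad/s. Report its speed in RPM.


RPM = 154.38 * 60/(2*pi) = 1474.2204

1474.2204 RPM


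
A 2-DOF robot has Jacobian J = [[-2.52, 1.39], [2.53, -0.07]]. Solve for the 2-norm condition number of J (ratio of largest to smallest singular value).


JJ^T eigenvalues: trace(JJ^T) = 14.6883, det(JJ^T) = det(J)^2 = 11.15760409
s_max^2 = (14.6883 + sqrt(171.11574053))/2 = 13.88471077
s_min^2 = (14.6883 - sqrt(171.11574053))/2 = 0.80358923
kappa = s_max/s_min = sqrt(13.88471077/0.80358923) = 4.1567

4.1567


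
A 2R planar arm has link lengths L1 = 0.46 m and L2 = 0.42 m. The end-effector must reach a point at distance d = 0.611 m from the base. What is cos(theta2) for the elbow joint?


cos(th2) = (d^2 - L1^2 - L2^2)/(2*L1*L2) = (0.611^2 - 0.46^2 - 0.42^2)/(2*0.46*0.42) = -0.0380

-0.0380


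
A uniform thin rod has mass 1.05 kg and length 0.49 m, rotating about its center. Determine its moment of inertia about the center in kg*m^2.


I = (1/12)*m*L^2 = (1/12)*1.05*0.49^2 = 0.0210

0.0210 kg*m^2


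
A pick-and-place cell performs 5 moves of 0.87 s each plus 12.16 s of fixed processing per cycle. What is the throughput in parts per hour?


T_cycle = 5*0.87 + 12.16 = 16.5100 s
rate = 3600/T = 218.0497

218.0497 parts/hour


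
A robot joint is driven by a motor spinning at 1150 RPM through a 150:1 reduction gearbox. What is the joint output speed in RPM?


omega_joint = omega_motor / N = 1150 / 150 = 7.6667

7.6667 RPM


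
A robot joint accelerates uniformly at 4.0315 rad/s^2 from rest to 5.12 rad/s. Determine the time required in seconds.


t = delta_omega / alpha = 5.12 / 4.0315 = 1.2700

1.2700 s


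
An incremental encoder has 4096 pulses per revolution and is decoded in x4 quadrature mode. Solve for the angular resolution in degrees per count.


resolution = 360 / (PPR * 4) = 360 / 16384 = 0.0220

0.0220 degrees


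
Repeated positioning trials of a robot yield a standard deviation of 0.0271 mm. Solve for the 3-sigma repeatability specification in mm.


repeatability = 3*sigma = 3*0.0271 = 0.0813

0.0813 mm


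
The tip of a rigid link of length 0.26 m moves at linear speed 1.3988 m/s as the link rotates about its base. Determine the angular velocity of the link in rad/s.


omega = v / L = 1.3988 / 0.26 = 5.3800

5.3800 rad/s


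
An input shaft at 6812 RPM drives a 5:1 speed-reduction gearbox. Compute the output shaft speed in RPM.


omega_out = omega_in / N = 6812 / 5 = 1362.4000

1362.4000 RPM


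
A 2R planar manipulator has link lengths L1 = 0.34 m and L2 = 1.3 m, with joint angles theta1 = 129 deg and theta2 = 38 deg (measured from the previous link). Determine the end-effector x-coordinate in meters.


x = L1*cos(th1) + L2*cos(th1+th2) = 0.34*cos(129 deg) + 1.3*cos(167 deg) = -1.4807

-1.4807 m


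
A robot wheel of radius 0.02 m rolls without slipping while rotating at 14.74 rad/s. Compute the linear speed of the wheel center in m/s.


v = omega * r = 14.74 * 0.02 = 0.2948

0.2948 m/s


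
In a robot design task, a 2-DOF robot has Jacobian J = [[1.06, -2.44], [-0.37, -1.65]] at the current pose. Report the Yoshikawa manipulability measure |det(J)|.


det(J) = 1.06*-1.65 - (-2.44)*(-0.37) = -2.6518
|det(J)| = 2.6518

2.6518


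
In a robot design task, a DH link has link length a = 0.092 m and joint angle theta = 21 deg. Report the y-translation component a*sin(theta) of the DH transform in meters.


a*sin(theta) = 0.092*sin(21 deg) = 0.0330

0.0330 m


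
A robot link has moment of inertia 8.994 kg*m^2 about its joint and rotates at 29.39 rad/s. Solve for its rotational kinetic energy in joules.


KE = (1/2)*I*omega^2 = 0.5*8.994*29.39^2 = 3884.3831

3884.3831 J


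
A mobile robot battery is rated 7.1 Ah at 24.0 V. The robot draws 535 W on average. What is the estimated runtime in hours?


E = 7.1*24.0 = 170.4000 Wh
t = E/P = 170.4000/535 = 0.3185

0.3185 hours


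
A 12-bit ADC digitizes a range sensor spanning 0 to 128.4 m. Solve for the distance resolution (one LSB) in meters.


res = range / 2^n = 128.4/2^12 = 128.4/4096 = 0.0313

0.0313 m


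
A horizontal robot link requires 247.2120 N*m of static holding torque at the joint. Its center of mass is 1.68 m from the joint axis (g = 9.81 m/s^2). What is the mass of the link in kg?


m = tau / (g*L) = 247.2120 / (9.81 * 1.68) = 15.0000

15.0000 kg


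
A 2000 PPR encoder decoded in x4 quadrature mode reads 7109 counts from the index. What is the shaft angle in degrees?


angle = counts * 360 / (PPR*4) = 7109 * 360 / 8000 = 319.9050

319.9050 degrees


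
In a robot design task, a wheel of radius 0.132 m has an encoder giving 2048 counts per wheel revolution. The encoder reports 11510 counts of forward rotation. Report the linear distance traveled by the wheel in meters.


revs = 11510/2048 = 5.620117
d = revs * 2*pi*r = 5.620117 * 2*pi*0.132 = 4.6612

4.6612 m


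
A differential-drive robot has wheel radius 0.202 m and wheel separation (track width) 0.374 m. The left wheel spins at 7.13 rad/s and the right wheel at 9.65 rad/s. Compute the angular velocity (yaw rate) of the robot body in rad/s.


omega = r*(wR - wL)/L = 0.202*(9.65 - (7.13))/0.374 = 1.3611

1.3611 rad/s


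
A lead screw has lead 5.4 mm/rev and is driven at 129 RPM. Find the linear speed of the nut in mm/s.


v = lead * (RPM/60) = 5.4*129/60 = 11.6100

11.6100 mm/s


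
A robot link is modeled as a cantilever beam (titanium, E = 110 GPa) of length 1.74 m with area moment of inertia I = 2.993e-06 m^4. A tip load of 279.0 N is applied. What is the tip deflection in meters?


delta = F*L^3/(3*E*I) = 279.0*1.74^3/(3*1.100e+11*2.993e-06)
      = 1469.778696/987690 = 0.0015

0.0015 m


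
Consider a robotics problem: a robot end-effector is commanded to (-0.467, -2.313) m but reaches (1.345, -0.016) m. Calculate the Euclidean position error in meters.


dx = 1.345 - (-0.467) = 1.8120, dy = -0.016 - (-2.313) = 2.2970
err = sqrt(3.283344 + 5.276209) = 2.9257

2.9257 m


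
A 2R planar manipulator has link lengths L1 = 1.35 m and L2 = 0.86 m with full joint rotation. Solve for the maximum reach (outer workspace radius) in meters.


r_max = L1 + L2 = 1.35 + 0.86 = 2.2100

2.2100 m


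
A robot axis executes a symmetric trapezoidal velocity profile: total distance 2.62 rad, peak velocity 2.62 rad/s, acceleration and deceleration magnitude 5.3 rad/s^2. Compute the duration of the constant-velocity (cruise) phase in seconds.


t_acc = v/a = 0.494340 s, d_acc = v^2/(2a) = 0.647585 rad each
d_cruise = 2.62 - 2*0.647585 = 1.324830 rad
t_cruise = d_cruise/v = 1.324830/2.62 = 0.5057

0.5057 s


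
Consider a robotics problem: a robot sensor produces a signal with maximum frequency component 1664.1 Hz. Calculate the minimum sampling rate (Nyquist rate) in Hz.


f_s,min = 2*f_max = 2*1664.1 = 3328.2000

3328.2000 Hz


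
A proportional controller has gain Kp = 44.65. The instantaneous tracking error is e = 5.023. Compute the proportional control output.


u_P = Kp * e = 44.65 * 5.023 = 224.2769

224.2769
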